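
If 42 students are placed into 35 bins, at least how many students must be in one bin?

By the pigeonhole principle: ceiling(42/35).

Final answer: 2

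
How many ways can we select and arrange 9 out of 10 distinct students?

P(10,9) = 10!/(10-9)! = 10!/1!.

Final answer: P(10,9) = 3628800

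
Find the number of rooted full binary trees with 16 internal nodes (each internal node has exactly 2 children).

This is counted by the nth Catalan number C_n. Here n = 16.
C_n = (2n)!/(n!(n+1)!), so C_{16} = 32!/(16! x 17!) = C(32,16)/17 = 601080390/17.

Final answer: C_{16} = 35357670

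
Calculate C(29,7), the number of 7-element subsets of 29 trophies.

C(29,7) = 29!/(7! x 22!).

Final answer: \binom{29}{7} = 1560780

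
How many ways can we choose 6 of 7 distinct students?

C(7,6) = 7!/(6! x (7-6)!).

Final answer: C(7,6) = 7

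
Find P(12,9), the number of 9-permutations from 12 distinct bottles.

P(12,9) = 12!/(12-9)! = 12!/3!.

Final answer: P(12,9) = 79833600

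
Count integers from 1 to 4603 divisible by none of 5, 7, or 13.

|div by 5|=920, |div by 7|=657, |div by 13|=354.
|div by 5&7|=131, |div by 5&13|=70, |div by 7&13|=50, |div by all|=10.
By inclusion-exclusion, divisible by at least one: 920+657+354-131-70-50+10 = 1690.
Not divisible by any: 4603 - 1690.

Final answer: 2913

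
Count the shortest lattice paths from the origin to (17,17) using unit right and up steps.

Each path has 17 right steps and 17 up steps in some order (34 steps total).
Choose which 17 of the 34 steps are up: C(34,17).

Final answer: C(34,17) = 2333606220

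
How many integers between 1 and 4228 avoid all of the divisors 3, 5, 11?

|div by 3|=1409, |div by 5|=845, |div by 11|=384.
|div by 3&5|=281, |div by 3&11|=128, |div by 5&11|=76, |div by all|=25.
By inclusion-exclusion, divisible by at least one: 1409+845+384-281-128-76+25 = 2178.
Not divisible by any: 4228 - 2178.

Final answer: 2050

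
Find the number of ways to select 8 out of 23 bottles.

C(23,8) = 23!/(8! x 15!).

Final answer: \binom{23}{8} = 490314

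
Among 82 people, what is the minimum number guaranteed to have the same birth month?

There are 12 possible values for birth month. With 82 people and 12 categories, by pigeonhole: ceiling(82/12).

Final answer: 7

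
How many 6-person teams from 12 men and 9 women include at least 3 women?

Sum over valid woman counts:
C(9,3)C(12,3) = 18480
C(9,4)C(12,2) = 8316
C(9,5)C(12,1) = 1512
C(9,6)C(12,0) = 84
Total: 18480 + 8316 + 1512 + 84.

Final answer: 28392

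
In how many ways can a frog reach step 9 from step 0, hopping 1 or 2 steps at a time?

Let f(n) be the number of climbs. Removing the last move (1 or 2 steps) gives f(n) = f(n-1) + f(n-2); base cases f(1)=1, f(2)=2.
Iterating the recurrence: f(1)=1, f(2)=2, f(3)=3, f(4)=5, f(5)=8, f(6)=13, f(7)=21, f(8)=34, f(9)=55.

Final answer: 55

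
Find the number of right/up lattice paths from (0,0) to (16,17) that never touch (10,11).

Total paths to (16,17): C(33,17) = 1166803110.
Paths through (10,11): C(21,11) x C(12,6) = 325909584.
Avoiding (10,11): 1166803110 - 325909584.

Final answer: 840893526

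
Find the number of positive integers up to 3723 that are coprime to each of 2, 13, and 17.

|div by 2|=1861, |div by 13|=286, |div by 17|=219.
|div by 2&13|=143, |div by 2&17|=109, |div by 13&17|=16, |div by all|=8.
By inclusion-exclusion, divisible by at least one: 1861+286+219-143-109-16+8 = 2106.
Not divisible by any: 3723 - 2106.

Final answer: 1617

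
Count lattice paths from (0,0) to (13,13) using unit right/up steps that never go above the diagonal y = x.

Total monotonic paths to (13,13): C(26,13) = 10400600.
Paths that cross above y=x (reflection bijection): C(26,14) = 9657700.
Valid Dyck paths: 10400600 - 9657700.
(Equivalently, C_{13} = C(26,13)/14 = 10400600/14.)

Final answer: C_{13} = 742900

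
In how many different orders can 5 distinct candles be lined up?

The number of ways to arrange 5 distinct objects is 5!.

Final answer: 5! = 120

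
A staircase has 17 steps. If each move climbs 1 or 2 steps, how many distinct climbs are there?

Let f(n) be the number of climbs. Removing the last move (1 or 2 steps) gives f(n) = f(n-1) + f(n-2); base cases f(1)=1, f(2)=2.
Iterating the recurrence: f(1)=1, f(2)=2, f(3)=3, f(4)=5, f(5)=8, f(6)=13, f(7)=21, f(8)=34, f(9)=55, f(10)=89, f(11)=144, f(12)=233, f(13)=377, f(14)=610, f(15)=987, f(16)=1597, f(17)=2584.

Final answer: 2584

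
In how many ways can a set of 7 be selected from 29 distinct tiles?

C(29,7) = 29!/(7! x 22!).

Final answer: \binom{29}{7} = 1560780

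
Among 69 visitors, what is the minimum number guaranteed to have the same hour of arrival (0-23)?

There are 24 possible values for hour of arrival (0-23). With 69 visitors and 24 categories, by pigeonhole: ceiling(69/24).

Final answer: 3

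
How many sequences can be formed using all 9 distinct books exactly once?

The number of ways to arrange 9 distinct objects is 9!.

Final answer: 9! = 362880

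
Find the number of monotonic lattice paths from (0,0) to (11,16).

Each path has 11 right steps and 16 up steps in some order (27 steps total).
Choose which 16 of the 27 steps are up: C(27,16).

Final answer: C(27,16) = 13037895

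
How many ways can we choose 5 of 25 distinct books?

C(25,5) = 25!/(5! x (25-5)!).

Final answer: C(25,5) = 53130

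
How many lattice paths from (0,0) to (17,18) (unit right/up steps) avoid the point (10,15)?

Total paths to (17,18): C(35,18) = 4537567650.
Paths through (10,15): C(25,15) x C(10,3) = 392251200.
Avoiding (10,15): 4537567650 - 392251200.

Final answer: 4145316450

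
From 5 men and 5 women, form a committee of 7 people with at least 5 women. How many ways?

Sum over valid woman counts:
C(5,5)C(5,2).

Final answer: 10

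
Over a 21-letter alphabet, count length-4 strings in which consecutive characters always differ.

First character: 21 choices. Each subsequent: 20 choices (must differ from the previous one).
Total: 21 x 20^3.

Final answer: 21 x 20^{3} = 168000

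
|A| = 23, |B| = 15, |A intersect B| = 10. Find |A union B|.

|A union B| = |A| + |B| - |A intersect B| = 23 + 15 - 10.

Final answer: 28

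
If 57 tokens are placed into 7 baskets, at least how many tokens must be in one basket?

By the pigeonhole principle: ceiling(57/7).

Final answer: 9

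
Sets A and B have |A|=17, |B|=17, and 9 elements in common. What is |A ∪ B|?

|A union B| = |A| + |B| - |A intersect B| = 17 + 17 - 9.

Final answer: 25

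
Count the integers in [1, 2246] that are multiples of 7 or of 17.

Multiples of 7: 320. Multiples of 17: 132. Of both (lcm=119): 18.
By inclusion-exclusion: 320 + 132 - 18.

Final answer: 434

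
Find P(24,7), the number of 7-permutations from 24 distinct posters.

P(24,7) = 24!/(24-7)! = 24!/17!.

Final answer: P(24,7) = 1744364160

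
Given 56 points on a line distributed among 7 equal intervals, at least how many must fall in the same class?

By pigeonhole with 56 objects and 7 categories: ceiling(56/7).

Final answer: 8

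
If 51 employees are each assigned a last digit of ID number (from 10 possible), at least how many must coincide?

There are 10 possible values for last digit of ID number. With 51 employees and 10 categories, by pigeonhole: ceiling(51/10).

Final answer: 6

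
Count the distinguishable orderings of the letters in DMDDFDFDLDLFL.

Letters (D:6, F:3, L:3, M:1). Total letters: 13.
Permutations = 13!/(6! x 3! x 3!).

Final answer: 240240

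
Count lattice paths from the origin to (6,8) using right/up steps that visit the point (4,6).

Paths (0,0)->(4,6): C(10,6) = 210.
Paths (4,6)->(6,8): C(4,2) = 6.
By multiplication principle: 210 x 6.

Final answer: 1260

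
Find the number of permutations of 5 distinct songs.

The number of ways to arrange 5 distinct objects is 5!.

Final answer: 5! = 120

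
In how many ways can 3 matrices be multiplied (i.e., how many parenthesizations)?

This is counted by the nth Catalan number C_n. Here n = 3 - 1 = 2.
Using C_0 = 1 and C_(k+1) = C_k x 2(2k+1)/(k+2), build up term by term: C_1=1, C_2=2.

Final answer: C_{2} = 2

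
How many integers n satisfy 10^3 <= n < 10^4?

The leading digit cannot be 0 (9 options); the other 3 digits can be anything (10 options each).
Total: 9 x 10^3.

Final answer: 9000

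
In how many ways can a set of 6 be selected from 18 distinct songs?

C(18,6) = 18!/(6! x (18-6)!).

Final answer: C(18,6) = 18564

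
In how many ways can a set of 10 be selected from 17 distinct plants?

C(17,10) = 17!/(10! x 7!).

Final answer: \binom{17}{10} = 19448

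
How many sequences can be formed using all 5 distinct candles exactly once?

The number of ways to arrange 5 distinct objects is 5!.

Final answer: 5! = 120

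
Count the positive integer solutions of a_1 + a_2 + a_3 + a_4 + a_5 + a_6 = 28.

Substitute a'_i = a_i - 1 (so a'_i >= 0). Then sum a'_i = 28 - 6 = 22.
Stars and bars: C(22+6-1, 6-1) = C(27,5).

Final answer: C(27,5) = 80730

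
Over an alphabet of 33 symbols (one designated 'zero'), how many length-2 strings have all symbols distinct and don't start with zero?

The leading digit has 32 choices (anything but zero); the next has 32 (anything but the first), then 31, and so on, one fewer each time.
Total: 32 x 32.

Final answer: 1024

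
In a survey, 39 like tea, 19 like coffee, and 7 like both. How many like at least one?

|A union B| = |A| + |B| - |A intersect B| = 39 + 19 - 7.

Final answer: 51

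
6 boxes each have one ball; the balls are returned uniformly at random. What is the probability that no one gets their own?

Use the recurrence D(n) = (n-1)(D(n-1) + D(n-2)) with D(0)=1, D(1)=0.
Building up: D(2)=1, D(3)=2, D(4)=9, D(5)=44, D(6)=265.
Total arrangements: 6! = 720.
Probability = D(6)/6! = 53/144.

Final answer: D(6)/6! = 265/720 = 0.368056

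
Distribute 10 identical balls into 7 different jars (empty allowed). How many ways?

Stars and bars: C(n+k-1, k-1) = C(16,6).

Final answer: C(16,6) = 8008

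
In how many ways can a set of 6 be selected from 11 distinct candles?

C(11,6) = 11!/(6! x (11-6)!).

Final answer: C(11,6) = 462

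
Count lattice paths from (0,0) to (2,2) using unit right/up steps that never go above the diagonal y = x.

Total monotonic paths to (2,2): C(4,2) = 6.
Reflecting each bad path at its first crossing gives a bijection with paths to (1,3): C(4,3) = 4.
Valid Dyck paths: 6 - 4.
(Equivalently, C_{2} = C(4,2)/3 = 6/3.)

Final answer: C_{2} = 2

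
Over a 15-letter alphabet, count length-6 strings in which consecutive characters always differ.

Let g(n) count such strings. g(1) = 15, and each valid string of length n-1 extends in 14 ways (any symbol but the last), so g(n) = 14 g(n-1).
Total: g(6) = 15 x 14^5.

Final answer: 15 x 14^{5} = 8067360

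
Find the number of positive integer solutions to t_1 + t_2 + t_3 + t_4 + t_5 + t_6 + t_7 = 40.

Substitute t'_i = t_i - 1 (so t'_i >= 0). Then sum t'_i = 40 - 7 = 33.
Stars and bars: C(33+7-1, 7-1) = C(39,6).

Final answer: C(39,6) = 3262623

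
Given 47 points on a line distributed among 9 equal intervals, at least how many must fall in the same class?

By pigeonhole with 47 objects and 9 categories: ceiling(47/9).

Final answer: 6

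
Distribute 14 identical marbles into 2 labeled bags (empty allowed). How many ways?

Stars and bars: C(n+k-1, k-1) = C(15,1).

Final answer: C(15,1) = 15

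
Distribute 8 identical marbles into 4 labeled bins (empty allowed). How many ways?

Stars and bars: C(n+k-1, k-1) = C(11,3).

Final answer: C(11,3) = 165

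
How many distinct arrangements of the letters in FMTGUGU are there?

Letters (F:1, G:2, M:1, T:1, U:2). Total letters: 7.
Permutations = 7!/(2! x 2!).

Final answer: 1260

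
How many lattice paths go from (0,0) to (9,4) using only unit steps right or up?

Each path has 9 right steps and 4 up steps in some order (13 steps total).
Choose which 4 of the 13 steps are up: C(13,4).

Final answer: C(13,4) = 715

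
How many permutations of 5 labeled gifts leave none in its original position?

Derangements satisfy D(n) = (n-1)(D(n-1) + D(n-2)), starting from D(0)=1, D(1)=0.
D(2) = 1 x (0 + 1) = 1
D(3) = 2 x (1 + 0) = 2
D(4) = 3 x (2 + 1) = 9
D(5) = 4 x (D(4) + D(3)) = 4 x (9 + 2)

Final answer: D(5) = 44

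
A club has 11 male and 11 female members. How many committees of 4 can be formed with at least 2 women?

Sum over valid woman counts:
C(11,2)C(11,2) = 3025
C(11,3)C(11,1) = 1815
C(11,4)C(11,0) = 330
Total: 3025 + 1815 + 330.

Final answer: 5170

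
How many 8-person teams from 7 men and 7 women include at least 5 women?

Sum over valid woman counts:
C(7,5)C(7,3) = 735
C(7,6)C(7,2) = 147
C(7,7)C(7,1) = 7
Total: 735 + 147 + 7.

Final answer: 889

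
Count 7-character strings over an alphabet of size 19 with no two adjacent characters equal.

Let g(n) count such strings. g(1) = 19, and each valid string of length n-1 extends in 18 ways (any symbol but the last), so g(n) = 18 g(n-1).
Total: g(7) = 19 x 18^6.

Final answer: 19 x 18^{6} = 646232256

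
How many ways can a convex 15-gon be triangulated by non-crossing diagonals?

This is counted by the nth Catalan number C_n. Here n = 15 - 2 = 13.
C_n = C(2n,n) - C(2n,n+1), so C_{13} = C(26,13) - C(26,14) = 10400600 - 9657700.

Final answer: C_{13} = 742900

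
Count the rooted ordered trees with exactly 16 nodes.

This is a standard Catalan-number count: the answer is C_n. Here n = 16 - 1 = 15.
C_n = (2n)!/(n!(n+1)!), so C_{15} = 30!/(15! x 16!) = C(30,15)/16 = 155117520/16.

Final answer: C_{15} = 9694845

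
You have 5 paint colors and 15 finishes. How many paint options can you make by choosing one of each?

By the multiplication principle: 5 x 15.

Final answer: 75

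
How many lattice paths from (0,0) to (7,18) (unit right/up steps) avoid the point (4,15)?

Total paths to (7,18): C(25,18) = 480700.
Paths through (4,15): C(19,15) x C(6,3) = 77520.
Avoiding (4,15): 480700 - 77520.

Final answer: 403180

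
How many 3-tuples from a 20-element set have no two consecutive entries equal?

First character: 20 choices. Each subsequent: 19 choices (must differ from the previous one).
Total: 20 x 19^2.

Final answer: 20 x 19^{2} = 7220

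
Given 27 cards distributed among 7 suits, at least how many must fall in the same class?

By pigeonhole with 27 objects and 7 categories: ceiling(27/7).

Final answer: 4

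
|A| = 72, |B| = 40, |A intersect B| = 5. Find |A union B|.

|A union B| = |A| + |B| - |A intersect B| = 72 + 40 - 5.

Final answer: 107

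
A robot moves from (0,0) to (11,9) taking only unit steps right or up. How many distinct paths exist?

Each path has 11 right steps and 9 up steps in some order (20 steps total).
Choose which 9 of the 20 steps are up: C(20,9).

Final answer: C(20,9) = 167960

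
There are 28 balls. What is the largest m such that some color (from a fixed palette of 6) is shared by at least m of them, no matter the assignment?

There are 6 possible values for color (from a fixed palette of 6). With 28 balls and 6 categories, by pigeonhole: ceiling(28/6).

Final answer: 5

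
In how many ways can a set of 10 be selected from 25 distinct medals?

C(25,10) = 25!/(10! x 15!).

Final answer: \binom{25}{10} = 3268760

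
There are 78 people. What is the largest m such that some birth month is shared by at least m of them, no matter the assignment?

There are 12 possible values for birth month. With 78 people and 12 categories, by pigeonhole: ceiling(78/12).

Final answer: 7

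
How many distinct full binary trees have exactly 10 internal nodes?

This is a standard Catalan-number count: the answer is C_n. Here n = 10.
C_n = (2n)!/(n!(n+1)!), so C_{10} = 20!/(10! x 11!) = C(20,10)/11 = 184756/11.

Final answer: C_{10} = 16796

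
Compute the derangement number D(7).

D(n) = (n-1)(D(n-1) + D(n-2)), D(0)=1, D(1)=0.
D(2) = 1 x (0 + 1) = 1
D(3) = 2 x (1 + 0) = 2
D(4) = 3 x (2 + 1) = 9
D(5) = 4 x (9 + 2) = 44
D(6) = 5 x (44 + 9) = 265
D(7) = 6 x (D(6) + D(5)) = 6 x (265 + 44)

Final answer: D(7) = 1854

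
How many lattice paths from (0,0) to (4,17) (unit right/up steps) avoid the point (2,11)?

Total paths to (4,17): C(21,17) = 5985.
Paths through (2,11): C(13,11) x C(8,6) = 2184.
Avoiding (2,11): 5985 - 2184.

Final answer: 3801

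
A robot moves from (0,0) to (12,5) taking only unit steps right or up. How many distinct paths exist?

Each path has 12 right steps and 5 up steps in some order (17 steps total).
Choose which 5 of the 17 steps are up: C(17,5).

Final answer: C(17,5) = 6188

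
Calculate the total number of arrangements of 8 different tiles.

The number of ways to arrange 8 distinct objects is 8!.

Final answer: 8! = 40320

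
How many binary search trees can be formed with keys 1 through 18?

This is a standard Catalan-number count: the answer is C_n. Here n = 18.
Using C_0 = 1 and C_(k+1) = C_k x 2(2k+1)/(k+2), build up term by term: C_1=1, C_2=2, C_3=5, C_4=14, C_5=42, C_6=132, C_7=429, C_8=1430, C_9=4862, C_10=16796, C_11=58786, C_12=208012, C_13=742900, C_14=2674440, C_15=9694845, C_16=35357670, C_17=129644790, C_18=477638700.

Final answer: C_{18} = 477638700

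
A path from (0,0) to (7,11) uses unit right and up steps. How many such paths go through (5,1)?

Paths (0,0)->(5,1): C(6,1) = 6.
Paths (5,1)->(7,11): C(12,10) = 66.
By multiplication principle: 6 x 66.

Final answer: 396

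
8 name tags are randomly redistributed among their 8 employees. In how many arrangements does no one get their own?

Derangements satisfy D(n) = (n-1)(D(n-1) + D(n-2)), starting from D(0)=1, D(1)=0.
D(2) = 1 x (0 + 1) = 1
D(3) = 2 x (1 + 0) = 2
D(4) = 3 x (2 + 1) = 9
D(5) = 4 x (9 + 2) = 44
D(6) = 5 x (44 + 9) = 265
D(7) = 6 x (265 + 44) = 1854
D(8) = 7 x (D(7) + D(6)) = 7 x (1854 + 265)

Final answer: D(8) = 14833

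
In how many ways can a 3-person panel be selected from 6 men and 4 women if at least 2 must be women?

Sum over valid woman counts:
C(4,2)C(6,1) = 36
C(4,3)C(6,0) = 4
Total: 36 + 4.

Final answer: 40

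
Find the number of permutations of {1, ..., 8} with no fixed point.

D(n) = (n-1)(D(n-1) + D(n-2)), D(0)=1, D(1)=0.
Building up: D(2)=1, D(3)=2, D(4)=9, D(5)=44, D(6)=265, D(7)=1854.
D(8) = 7 x (D(7) + D(6)) = 7 x (1854 + 265).

Final answer: D(8) = 14833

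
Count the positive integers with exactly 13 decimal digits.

First digit: 9 choices (1-9). Each of the remaining 12 digits: 10 choices.
Total: 9 x 10^12.

Final answer: 9000000000000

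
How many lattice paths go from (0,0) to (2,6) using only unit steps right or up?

Each path has 2 right steps and 6 up steps in some order (8 steps total).
Choose which 6 of the 8 steps are up: C(8,6).

Final answer: C(8,6) = 28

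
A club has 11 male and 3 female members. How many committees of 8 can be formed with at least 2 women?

Sum over valid woman counts:
C(3,2)C(11,6) = 1386
C(3,3)C(11,5) = 462
Total: 1386 + 462.

Final answer: 1848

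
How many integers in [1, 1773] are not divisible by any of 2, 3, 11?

|div by 2|=886, |div by 3|=591, |div by 11|=161.
|div by 2&3|=295, |div by 2&11|=80, |div by 3&11|=53, |div by all|=26.
By inclusion-exclusion, divisible by at least one: 886+591+161-295-80-53+26 = 1236.
Not divisible by any: 1773 - 1236.

Final answer: 537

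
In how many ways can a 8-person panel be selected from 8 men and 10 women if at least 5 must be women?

Sum over valid woman counts:
C(10,5)C(8,3) = 14112
C(10,6)C(8,2) = 5880
C(10,7)C(8,1) = 960
C(10,8)C(8,0) = 45
Total: 14112 + 5880 + 960 + 45.

Final answer: 20997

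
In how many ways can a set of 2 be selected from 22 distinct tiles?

C(22,2) = 22!/(2! x (22-2)!).

Final answer: C(22,2) = 231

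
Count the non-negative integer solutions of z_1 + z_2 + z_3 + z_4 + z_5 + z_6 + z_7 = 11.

Stars and bars with 11 stars and 6 bars:
C(11+7-1, 7-1) = C(17,6).

Final answer: C(17,6) = 12376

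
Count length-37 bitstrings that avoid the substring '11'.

Classify by the final bit: ...0 gives a(n-1) strings, ...01 gives a(n-2) strings. Thus a(n) = a(n-1) + a(n-2) with a(1)=2, a(2)=3.
Building up term by term: a(1)=2, a(2)=3, a(3)=5, a(4)=8, a(5)=13, a(6)=21, a(7)=34, a(8)=55, a(9)=89, a(10)=144, a(11)=233, a(12)=377, a(13)=610, a(14)=987, a(15)=1597, a(16)=2584, a(17)=4181, a(18)=6765, a(19)=10946, a(20)=17711, a(21)=28657, a(22)=46368, a(23)=75025, a(24)=121393, a(25)=196418, a(26)=317811, a(27)=514229, a(28)=832040, a(29)=1346269, a(30)=2178309, a(31)=3524578, a(32)=5702887, a(33)=9227465, a(34)=14930352, a(35)=24157817, a(36)=39088169, a(37)=63245986.

Final answer: 63245986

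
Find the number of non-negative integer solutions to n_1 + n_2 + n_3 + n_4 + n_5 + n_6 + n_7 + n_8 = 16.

Stars and bars with 16 stars and 7 bars:
C(16+8-1, 8-1) = C(23,7).

Final answer: C(23,7) = 245157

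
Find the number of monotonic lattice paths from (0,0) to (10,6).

Each path has 10 right steps and 6 up steps in some order (16 steps total).
Choose which 6 of the 16 steps are up: C(16,6).

Final answer: C(16,6) = 8008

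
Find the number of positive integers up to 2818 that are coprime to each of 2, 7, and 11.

|div by 2|=1409, |div by 7|=402, |div by 11|=256.
|div by 2&7|=201, |div by 2&11|=128, |div by 7&11|=36, |div by all|=18.
By inclusion-exclusion, divisible by at least one: 1409+402+256-201-128-36+18 = 1720.
Not divisible by any: 2818 - 1720.

Final answer: 1098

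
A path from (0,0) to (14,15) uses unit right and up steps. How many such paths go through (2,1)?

Paths (0,0)->(2,1): C(3,1) = 3.
Paths (2,1)->(14,15): C(26,14) = 9657700.
By multiplication principle: 3 x 9657700.

Final answer: 28973100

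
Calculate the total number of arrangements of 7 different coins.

The number of ways to arrange 7 distinct objects is 7!.

Final answer: 7! = 5040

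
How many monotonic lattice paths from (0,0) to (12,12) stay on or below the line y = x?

Total monotonic paths to (12,12): C(24,12) = 2704156.
Paths that cross above y=x (reflection bijection): C(24,13) = 2496144.
Valid Dyck paths: 2704156 - 2496144.
(Equivalently, C_{12} = C(24,12)/13 = 2704156/13.)

Final answer: C_{12} = 208012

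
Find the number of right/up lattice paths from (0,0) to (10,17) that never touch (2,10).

Total paths to (10,17): C(27,17) = 8436285.
Paths through (2,10): C(12,10) x C(15,7) = 424710.
Avoiding (2,10): 8436285 - 424710.

Final answer: 8011575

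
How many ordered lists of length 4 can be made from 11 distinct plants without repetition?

P(11,4) = 11!/(11-4)! = 11!/7!.

Final answer: P(11,4) = 7920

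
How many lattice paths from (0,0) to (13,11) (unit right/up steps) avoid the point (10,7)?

Total paths to (13,11): C(24,11) = 2496144.
Paths through (10,7): C(17,7) x C(7,4) = 680680.
Avoiding (10,7): 2496144 - 680680.

Final answer: 1815464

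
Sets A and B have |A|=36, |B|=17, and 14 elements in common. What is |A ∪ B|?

|A union B| = |A| + |B| - |A intersect B| = 36 + 17 - 14.

Final answer: 39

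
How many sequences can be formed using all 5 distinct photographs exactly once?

The number of ways to arrange 5 distinct objects is 5!.

Final answer: 5! = 120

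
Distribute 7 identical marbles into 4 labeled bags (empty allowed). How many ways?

Stars and bars: C(n+k-1, k-1) = C(10,3).

Final answer: C(10,3) = 120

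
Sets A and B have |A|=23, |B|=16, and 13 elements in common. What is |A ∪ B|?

|A union B| = |A| + |B| - |A intersect B| = 23 + 16 - 13.

Final answer: 26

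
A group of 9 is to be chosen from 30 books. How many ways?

C(30,9) = 30!/(9! x 21!).

Final answer: \binom{30}{9} = 14307150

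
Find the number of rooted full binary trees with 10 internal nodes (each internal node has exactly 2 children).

This is a standard Catalan-number count: the answer is C_n. Here n = 10.
C_n = C(2n,n) - C(2n,n+1), so C_{10} = C(20,10) - C(20,11) = 184756 - 167960.

Final answer: C_{10} = 16796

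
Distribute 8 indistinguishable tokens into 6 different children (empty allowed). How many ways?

Stars and bars: C(n+k-1, k-1) = C(13,5).

Final answer: C(13,5) = 1287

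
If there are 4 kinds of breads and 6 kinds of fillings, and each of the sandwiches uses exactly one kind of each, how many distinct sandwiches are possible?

By the multiplication principle: 4 x 6.

Final answer: 24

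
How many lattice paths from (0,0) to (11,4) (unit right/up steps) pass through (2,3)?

Paths (0,0)->(2,3): C(5,3) = 10.
Paths (2,3)->(11,4): C(10,1) = 10.
By multiplication principle: 10 x 10.

Final answer: 100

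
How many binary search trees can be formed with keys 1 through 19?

The structures are counted by the Catalan number C_n. Here n = 19.
C_n = (2n)!/(n!(n+1)!), so C_{19} = 38!/(19! x 20!) = C(38,19)/20 = 35345263800/20.

Final answer: C_{19} = 1767263190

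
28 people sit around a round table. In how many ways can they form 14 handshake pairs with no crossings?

This is a standard Catalan-number count: the answer is C_n. Here n = 28/2 = 14.
C_n = C(2n,n) - C(2n,n+1), so C_{14} = C(28,14) - C(28,15) = 40116600 - 37442160.

Final answer: C_{14} = 2674440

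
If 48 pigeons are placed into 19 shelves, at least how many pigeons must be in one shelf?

By the pigeonhole principle: ceiling(48/19).

Final answer: 3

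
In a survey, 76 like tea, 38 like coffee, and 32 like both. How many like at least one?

|A union B| = |A| + |B| - |A intersect B| = 76 + 38 - 32.

Final answer: 82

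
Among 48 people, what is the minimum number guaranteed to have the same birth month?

There are 12 possible values for birth month. With 48 people and 12 categories, by pigeonhole: ceiling(48/12).

Final answer: 4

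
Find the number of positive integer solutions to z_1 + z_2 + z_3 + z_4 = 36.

Substitute z'_i = z_i - 1 (so z'_i >= 0). Then sum z'_i = 36 - 4 = 32.
Stars and bars: C(32+4-1, 4-1) = C(35,3).

Final answer: C(35,3) = 6545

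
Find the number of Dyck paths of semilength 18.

Total monotonic paths to (18,18): C(36,18) = 9075135300.
Reflecting each bad path at its first crossing gives a bijection with paths to (17,19): C(36,19) = 8597496600.
Valid Dyck paths: 9075135300 - 8597496600.
(Check: C(36,18) - C(36,19) = C(36,18)/19, the Catalan number C_{18}.)

Final answer: C_{18} = 477638700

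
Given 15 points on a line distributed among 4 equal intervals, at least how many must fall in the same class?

By pigeonhole with 15 objects and 4 categories: ceiling(15/4).

Final answer: 4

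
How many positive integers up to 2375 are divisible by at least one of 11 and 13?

Multiples of 11: 215. Multiples of 13: 182. Of both (lcm=143): 16.
By inclusion-exclusion: 215 + 182 - 16.

Final answer: 381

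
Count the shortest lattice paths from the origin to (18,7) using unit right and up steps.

Each path has 18 right steps and 7 up steps in some order (25 steps total).
Choose which 7 of the 25 steps are up: C(25,7).

Final answer: C(25,7) = 480700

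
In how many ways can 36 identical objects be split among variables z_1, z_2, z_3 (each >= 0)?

Stars and bars with 36 stars and 2 bars:
C(36+3-1, 3-1) = C(38,2).

Final answer: C(38,2) = 703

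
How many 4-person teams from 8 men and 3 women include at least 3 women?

Sum over valid woman counts:
C(3,3)C(8,1).

Final answer: 8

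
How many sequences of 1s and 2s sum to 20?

Condition on the final move: it is a 1-step (f(n-1) ways to get there) or a 2-step (f(n-2) ways), so f(n) = f(n-1) + f(n-2), with f(1)=1, f(2)=2.
Iterating the recurrence: f(1)=1, f(2)=2, f(3)=3, f(4)=5, f(5)=8, f(6)=13, f(7)=21, f(8)=34, f(9)=55, f(10)=89, f(11)=144, f(12)=233, f(13)=377, f(14)=610, f(15)=987, f(16)=1597, f(17)=2584, f(18)=4181, f(19)=6765, f(20)=10946.

Final answer: 10946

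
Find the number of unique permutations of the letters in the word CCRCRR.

Letters (C:3, R:3). Total letters: 6.
Permutations = 6!/(3! x 3!).

Final answer: 20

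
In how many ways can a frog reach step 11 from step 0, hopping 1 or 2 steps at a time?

Condition on the final move: it is a 1-step (f(n-1) ways to get there) or a 2-step (f(n-2) ways), so f(n) = f(n-1) + f(n-2), with f(1)=1, f(2)=2.
Building up term by term: f(1)=1, f(2)=2, f(3)=3, f(4)=5, f(5)=8, f(6)=13, f(7)=21, f(8)=34, f(9)=55, f(10)=89, f(11)=144.

Final answer: 144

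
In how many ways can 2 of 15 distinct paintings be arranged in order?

P(15,2) = 15!/(15-2)! = 15!/13!.

Final answer: P(15,2) = 210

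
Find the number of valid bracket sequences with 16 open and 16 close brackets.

The structures are counted by the Catalan number C_n. Here n = 16 (pairs).
C_n = C(2n,n) - C(2n,n+1), so C_{16} = C(32,16) - C(32,17) = 601080390 - 565722720.

Final answer: C_{16} = 35357670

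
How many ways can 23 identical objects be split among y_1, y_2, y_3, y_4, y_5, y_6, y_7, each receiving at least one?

Substitute y'_i = y_i - 1 (so y'_i >= 0). Then sum y'_i = 23 - 7 = 16.
Stars and bars: C(16+7-1, 7-1) = C(22,6).

Final answer: C(22,6) = 74613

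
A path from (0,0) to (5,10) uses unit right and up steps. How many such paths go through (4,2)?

Paths (0,0)->(4,2): C(6,2) = 15.
Paths (4,2)->(5,10): C(9,8) = 9.
By multiplication principle: 15 x 9.

Final answer: 135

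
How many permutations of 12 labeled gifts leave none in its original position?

D(n) = (n-1)(D(n-1) + D(n-2)), D(0)=1, D(1)=0.
D(2) = 1 x (0 + 1) = 1
D(3) = 2 x (1 + 0) = 2
D(4) = 3 x (2 + 1) = 9
D(5) = 4 x (9 + 2) = 44
D(6) = 5 x (44 + 9) = 265
D(7) = 6 x (265 + 44) = 1854
D(8) = 7 x (1854 + 265) = 14833
D(9) = 8 x (14833 + 1854) = 133496
D(10) = 9 x (133496 + 14833) = 1334961
D(11) = 10 x (1334961 + 133496) = 14684570
D(12) = 11 x (D(11) + D(10)) = 11 x (14684570 + 1334961)

Final answer: D(12) = 176214841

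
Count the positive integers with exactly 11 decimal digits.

First digit: 9 choices (1-9). Each of the remaining 10 digits: 10 choices.
Total: 9 x 10^10.

Final answer: 90000000000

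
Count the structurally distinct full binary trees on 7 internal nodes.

This is counted by the nth Catalan number C_n. Here n = 7.
C_n = (2n)!/(n!(n+1)!), so C_{7} = 14!/(7! x 8!) = C(14,7)/8 = 3432/8.

Final answer: C_{7} = 429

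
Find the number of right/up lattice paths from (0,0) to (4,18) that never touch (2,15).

Total paths to (4,18): C(22,18) = 7315.
Paths through (2,15): C(17,15) x C(5,3) = 1360.
Avoiding (2,15): 7315 - 1360.

Final answer: 5955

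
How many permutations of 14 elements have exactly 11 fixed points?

Choose which 11 elements are fixed: C(14,11) = 364.
Derange the remaining 3 using D(j) = (j-1)(D(j-1) + D(j-2)), D(0)=1, D(1)=0: D(2)=1, D(3)=2.
Total: 364 x 2.

Final answer: C(14,11) D(3) = 728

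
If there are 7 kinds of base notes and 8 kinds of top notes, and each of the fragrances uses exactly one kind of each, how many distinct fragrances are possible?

By the multiplication principle: 7 x 8.

Final answer: 56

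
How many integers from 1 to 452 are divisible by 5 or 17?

Multiples of 5: 90. Multiples of 17: 26. Of both (lcm=85): 5.
By inclusion-exclusion: 90 + 26 - 5.

Final answer: 111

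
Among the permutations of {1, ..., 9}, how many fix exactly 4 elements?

Choose which 4 elements are fixed: C(9,4) = 126.
Derange the remaining 5 using D(j) = (j-1)(D(j-1) + D(j-2)), D(0)=1, D(1)=0: D(2)=1, D(3)=2, D(4)=9, D(5)=44.
Total: 126 x 44.

Final answer: C(9,4) D(5) = 5544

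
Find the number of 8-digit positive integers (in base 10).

First digit: 9 choices (1-9). Each of the remaining 7 digits: 10 choices.
Total: 9 x 10^7.

Final answer: 90000000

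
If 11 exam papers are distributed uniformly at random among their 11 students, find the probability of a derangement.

D(n) = (n-1)(D(n-1) + D(n-2)), D(0)=1, D(1)=0.
Building up: D(2)=1, D(3)=2, D(4)=9, D(5)=44, D(6)=265, D(7)=1854, D(8)=14833, D(9)=133496, D(10)=1334961, D(11)=14684570.
Total arrangements: 11! = 39916800.
Probability = D(11)/11! = 1468457/3991680.

Final answer: D(11)/11! = 14684570/39916800 = 0.367879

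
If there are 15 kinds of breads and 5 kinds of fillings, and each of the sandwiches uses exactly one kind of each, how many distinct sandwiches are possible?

By the multiplication principle: 15 x 5.

Final answer: 75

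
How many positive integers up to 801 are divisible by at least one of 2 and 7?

Multiples of 2: 400. Multiples of 7: 114. Of both (lcm=14): 57.
By inclusion-exclusion: 400 + 114 - 57.

Final answer: 457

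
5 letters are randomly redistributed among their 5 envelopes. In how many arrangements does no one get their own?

Use the recurrence D(n) = (n-1)(D(n-1) + D(n-2)) with D(0)=1, D(1)=0.
D(2) = 1 x (0 + 1) = 1
D(3) = 2 x (1 + 0) = 2
D(4) = 3 x (2 + 1) = 9
D(5) = 4 x (D(4) + D(3)) = 4 x (9 + 2)

Final answer: D(5) = 44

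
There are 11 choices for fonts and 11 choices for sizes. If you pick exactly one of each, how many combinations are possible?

By the multiplication principle: 11 x 11.

Final answer: 121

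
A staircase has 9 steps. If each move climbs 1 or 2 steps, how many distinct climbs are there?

Let f(n) be the number of climbs. Removing the last move (1 or 2 steps) gives f(n) = f(n-1) + f(n-2); base cases f(1)=1, f(2)=2.
Iterating the recurrence: f(1)=1, f(2)=2, f(3)=3, f(4)=5, f(5)=8, f(6)=13, f(7)=21, f(8)=34, f(9)=55.

Final answer: 55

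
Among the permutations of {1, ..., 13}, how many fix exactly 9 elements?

Choose which 9 elements are fixed: C(13,9) = 715.
Derange the remaining 4 using D(j) = (j-1)(D(j-1) + D(j-2)), D(0)=1, D(1)=0: D(2)=1, D(3)=2, D(4)=9.
Total: 715 x 9.

Final answer: C(13,9) D(4) = 6435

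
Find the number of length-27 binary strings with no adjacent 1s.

Let a(n) count valid strings. If the last bit is 0 the prefix is any valid string of length n-1; if it is 1 the string must end in 01 with a valid prefix of length n-2. So a(n) = a(n-1) + a(n-2), a(1)=2, a(2)=3.
Iterating the recurrence: a(1)=2, a(2)=3, a(3)=5, a(4)=8, a(5)=13, a(6)=21, a(7)=34, a(8)=55, a(9)=89, a(10)=144, a(11)=233, a(12)=377, a(13)=610, a(14)=987, a(15)=1597, a(16)=2584, a(17)=4181, a(18)=6765, a(19)=10946, a(20)=17711, a(21)=28657, a(22)=46368, a(23)=75025, a(24)=121393, a(25)=196418, a(26)=317811, a(27)=514229.

Final answer: 514229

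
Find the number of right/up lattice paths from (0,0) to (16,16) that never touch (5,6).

Total paths to (16,16): C(32,16) = 601080390.
Paths through (5,6): C(11,6) x C(21,10) = 162954792.
Avoiding (5,6): 601080390 - 162954792.

Final answer: 438125598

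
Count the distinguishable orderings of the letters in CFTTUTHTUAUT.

Letters (A:1, C:1, F:1, H:1, T:5, U:3). Total letters: 12.
Permutations = 12!/(5! x 3!).

Final answer: 665280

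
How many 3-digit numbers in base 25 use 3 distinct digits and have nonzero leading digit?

The leading digit has 24 choices (anything but zero); the next has 24 (anything but the first), then 23, and so on, one fewer each time.
Total: 24 x 24 x 23.

Final answer: 13248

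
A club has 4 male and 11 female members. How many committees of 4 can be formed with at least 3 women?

Sum over valid woman counts:
C(11,3)C(4,1) = 660
C(11,4)C(4,0) = 330
Total: 660 + 330.

Final answer: 990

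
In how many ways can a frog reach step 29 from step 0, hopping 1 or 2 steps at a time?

Condition on the final move: it is a 1-step (f(n-1) ways to get there) or a 2-step (f(n-2) ways), so f(n) = f(n-1) + f(n-2), with f(1)=1, f(2)=2.
Iterating the recurrence: f(1)=1, f(2)=2, f(3)=3, f(4)=5, f(5)=8, f(6)=13, f(7)=21, f(8)=34, f(9)=55, f(10)=89, f(11)=144, f(12)=233, f(13)=377, f(14)=610, f(15)=987, f(16)=1597, f(17)=2584, f(18)=4181, f(19)=6765, f(20)=10946, f(21)=17711, f(22)=28657, f(23)=46368, f(24)=75025, f(25)=121393, f(26)=196418, f(27)=317811, f(28)=514229, f(29)=832040.

Final answer: 832040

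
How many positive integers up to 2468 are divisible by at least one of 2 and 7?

Multiples of 2: 1234. Multiples of 7: 352. Of both (lcm=14): 176.
By inclusion-exclusion: 1234 + 352 - 176.

Final answer: 1410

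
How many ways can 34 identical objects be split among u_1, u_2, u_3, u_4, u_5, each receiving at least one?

Substitute u'_i = u_i - 1 (so u'_i >= 0). Then sum u'_i = 34 - 5 = 29.
Stars and bars: C(29+5-1, 5-1) = C(33,4).

Final answer: C(33,4) = 40920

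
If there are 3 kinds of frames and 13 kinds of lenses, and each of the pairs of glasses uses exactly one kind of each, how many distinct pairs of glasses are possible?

By the multiplication principle: 3 x 13.

Final answer: 39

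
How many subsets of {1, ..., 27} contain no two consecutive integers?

Let a(n) count such subsets of {1, ..., n}. Either n is excluded (a(n-1) ways) or n is included, forcing n-1 out (a(n-2) ways), so a(n) = a(n-1) + a(n-2) with a(1)=2, a(2)=3.
Computing successive values: a(1)=2, a(2)=3, a(3)=5, a(4)=8, a(5)=13, a(6)=21, a(7)=34, a(8)=55, a(9)=89, a(10)=144, a(11)=233, a(12)=377, a(13)=610, a(14)=987, a(15)=1597, a(16)=2584, a(17)=4181, a(18)=6765, a(19)=10946, a(20)=17711, a(21)=28657, a(22)=46368, a(23)=75025, a(24)=121393, a(25)=196418, a(26)=317811, a(27)=514229.

Final answer: 514229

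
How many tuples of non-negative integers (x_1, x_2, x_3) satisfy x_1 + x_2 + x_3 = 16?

Stars and bars with 16 stars and 2 bars:
C(16+3-1, 3-1) = C(18,2).

Final answer: C(18,2) = 153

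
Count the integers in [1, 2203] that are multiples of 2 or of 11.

Multiples of 2: 1101. Multiples of 11: 200. Of both (lcm=22): 100.
By inclusion-exclusion: 1101 + 200 - 100.

Final answer: 1201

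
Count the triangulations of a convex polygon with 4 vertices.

The structures are counted by the Catalan number C_n. Here n = 4 - 2 = 2.
Using C_0 = 1 and C_(k+1) = C_k x 2(2k+1)/(k+2), build up term by term: C_1=1, C_2=2.

Final answer: C_{2} = 2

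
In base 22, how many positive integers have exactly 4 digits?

In base 22, the leading digit has 21 choices (1..21); each of the remaining 3 digits has 22 choices.
Total: 21 x 22^3.

Final answer: 223608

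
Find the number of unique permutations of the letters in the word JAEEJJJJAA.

Letters (A:3, E:2, J:5). Total letters: 10.
Permutations = 10!/(5! x 3! x 2!).

Final answer: 2520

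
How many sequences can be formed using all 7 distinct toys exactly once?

The number of ways to arrange 7 distinct objects is 7!.

Final answer: 7! = 5040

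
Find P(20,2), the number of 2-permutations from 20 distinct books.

P(20,2) = 20!/(20-2)! = 20!/18!.

Final answer: P(20,2) = 380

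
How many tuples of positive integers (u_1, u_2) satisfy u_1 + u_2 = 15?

Substitute u'_i = u_i - 1 (so u'_i >= 0). Then sum u'_i = 15 - 2 = 13.
Stars and bars: C(13+2-1, 2-1) = C(14,1).

Final answer: C(14,1) = 14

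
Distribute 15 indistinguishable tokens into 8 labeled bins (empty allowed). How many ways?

Stars and bars: C(n+k-1, k-1) = C(22,7).

Final answer: C(22,7) = 170544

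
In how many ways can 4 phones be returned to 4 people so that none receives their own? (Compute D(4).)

Derangements satisfy D(n) = (n-1)(D(n-1) + D(n-2)), starting from D(0)=1, D(1)=0.
D(2) = 1 x (0 + 1) = 1
D(3) = 2 x (1 + 0) = 2
D(4) = 3 x (D(3) + D(2)) = 3 x (2 + 1)

Final answer: D(4) = 9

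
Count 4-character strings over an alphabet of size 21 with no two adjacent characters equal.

Let g(n) count such strings. g(1) = 21, and each valid string of length n-1 extends in 20 ways (any symbol but the last), so g(n) = 20 g(n-1).
Total: g(4) = 21 x 20^3.

Final answer: 21 x 20^{3} = 168000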